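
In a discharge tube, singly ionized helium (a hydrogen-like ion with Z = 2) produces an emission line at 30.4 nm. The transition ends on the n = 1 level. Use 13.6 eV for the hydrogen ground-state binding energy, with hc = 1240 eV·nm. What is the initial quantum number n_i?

The photon energy is ΔE = hc/λ = 1240 / 30.4 = 40.79 eV.
With Z = 2, ΔE = 54.40 × (1/n_f² − 1/n_i²), so 1/n_f² − 1/n_i² = 0.7498.
With n_f = 1: 1/n_i² = 1/1 − 0.7498 = 0.2502, so n_i ≈ 2.00.

n_i = 2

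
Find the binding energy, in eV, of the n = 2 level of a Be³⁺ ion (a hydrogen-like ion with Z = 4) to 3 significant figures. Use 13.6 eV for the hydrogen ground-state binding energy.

E_n = −13.6 Z²/n² = −217.6/n² eV for Z = 4.
E_2 = −217.6/4 = −54.4 eV, so ionization (to E = 0) requires 54.4 eV.

54.4 eV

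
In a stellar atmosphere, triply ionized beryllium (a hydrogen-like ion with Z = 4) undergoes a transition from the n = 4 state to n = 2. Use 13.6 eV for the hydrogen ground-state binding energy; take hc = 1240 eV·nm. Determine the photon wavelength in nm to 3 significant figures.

For Z = 4 the level energies scale as Z², so the effective Rydberg energy is 13.6 × 16 = 217.6 eV.
ΔE = 217.6 × (1/2² − 1/4²) = 217.6 × 0.1875 = 40.80 eV.
λ = hc/ΔE = 1240 / 40.80 = 30.4 nm.

30.4 nm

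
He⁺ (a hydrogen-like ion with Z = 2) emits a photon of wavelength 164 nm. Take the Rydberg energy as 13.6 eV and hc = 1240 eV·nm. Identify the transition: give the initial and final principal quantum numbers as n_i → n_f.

n_i = 3, n_f = 2

The photon energy is ΔE = hc/λ = 1240 / 164 = 7.561 eV.
With Z = 2, ΔE = 54.40 × (1/n_f² − 1/n_i²), so 1/n_f² − 1/n_i² = 0.1390.
Trying n_f = 2 gives 1/n_i² = 0.1110, i.e. n_i ≈ 3; this pair matches.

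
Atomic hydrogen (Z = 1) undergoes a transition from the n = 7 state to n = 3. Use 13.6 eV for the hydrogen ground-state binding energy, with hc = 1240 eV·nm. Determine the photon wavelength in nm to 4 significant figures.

ΔE = 13.60 × (1/3² − 1/7²) = 13.60 × 0.09070 = 1.234 eV.
λ = hc/ΔE = 1240 / 1.234 = 1005 nm.

1005 nm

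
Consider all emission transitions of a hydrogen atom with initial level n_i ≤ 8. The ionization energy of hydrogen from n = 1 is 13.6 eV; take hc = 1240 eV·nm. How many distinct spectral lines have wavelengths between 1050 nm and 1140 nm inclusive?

Enumerate all n_i → n_f pairs with 1 ≤ n_f < n_i ≤ 8 and compute λ = 1240 / [13.6·1·(1/n_f² − 1/n_i²)].
Lines falling in [1050, 1140] nm: 6→3 (1094 nm).

1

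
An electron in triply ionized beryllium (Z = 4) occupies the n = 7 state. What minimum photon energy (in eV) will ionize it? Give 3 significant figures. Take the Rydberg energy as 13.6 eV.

4.44 eV

E_n = −13.6 Z²/n² = −217.6/n² eV for Z = 4.
E_7 = −217.6/49 = −4.44 eV, so ionization (to E = 0) requires 4.44 eV.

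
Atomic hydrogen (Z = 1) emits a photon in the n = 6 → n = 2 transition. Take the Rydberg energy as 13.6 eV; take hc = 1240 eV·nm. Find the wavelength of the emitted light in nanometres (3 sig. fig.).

ΔE = 13.60 × (1/2² − 1/6²) = 13.60 × 0.2222 = 3.022 eV.
λ = hc/ΔE = 1240 / 3.022 = 410 nm.
This line belongs to the Balmer series.

410 nm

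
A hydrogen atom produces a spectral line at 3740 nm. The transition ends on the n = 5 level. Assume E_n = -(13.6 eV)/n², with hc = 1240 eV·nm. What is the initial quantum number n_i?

The photon energy is ΔE = hc/λ = 1240 / 3740 = 0.3316 eV.
With Z = 1, ΔE = 13.60 × (1/n_f² − 1/n_i²), so 1/n_f² − 1/n_i² = 0.02438.
With n_f = 5: 1/n_i² = 1/25 − 0.02438 = 0.01562, so n_i ≈ 8.00.

n_i = 8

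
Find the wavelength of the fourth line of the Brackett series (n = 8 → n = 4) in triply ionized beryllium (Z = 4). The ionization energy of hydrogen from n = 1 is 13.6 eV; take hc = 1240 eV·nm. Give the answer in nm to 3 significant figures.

122 nm

The Brackett series terminates on n_f = 4; the fourth line has n_i = 4+4 = 8.
ΔE = 217.6 × (1/4² − 1/8²) = 10.20 eV.
λ = 1240 / 10.20 = 122 nm.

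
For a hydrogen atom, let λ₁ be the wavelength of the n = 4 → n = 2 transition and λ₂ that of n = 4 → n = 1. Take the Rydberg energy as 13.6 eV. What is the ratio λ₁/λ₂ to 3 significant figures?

λ ∝ 1/ΔE ∝ 1/(1/n_f² − 1/n_i²), and the Z² and hc factors cancel in the ratio.
λ₁/λ₂ = (1/1² − 1/4²)/(1/2² − 1/4²) = 0.9375/0.1875 = 5.00.

5.00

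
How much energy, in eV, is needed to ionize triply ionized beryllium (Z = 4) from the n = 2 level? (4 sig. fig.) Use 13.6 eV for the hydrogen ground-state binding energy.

54.40 eV

E_n = −13.6 Z²/n² = −217.6/n² eV for Z = 4.
E_2 = −217.6/4 = −54.40 eV, so ionization (to E = 0) requires 54.40 eV.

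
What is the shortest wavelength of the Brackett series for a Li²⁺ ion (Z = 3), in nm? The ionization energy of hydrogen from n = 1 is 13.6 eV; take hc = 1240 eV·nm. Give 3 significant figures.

The Brackett series has lower level n_f = 4; the series limit corresponds to n_i → ∞.
ΔE_max = 13.6 × 9 / 4² = 7.650 eV.
λ_min = 1240 / 7.650 = 162 nm.

162 nm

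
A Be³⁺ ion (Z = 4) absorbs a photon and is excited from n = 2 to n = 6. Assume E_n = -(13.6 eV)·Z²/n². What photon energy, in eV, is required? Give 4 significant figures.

48.36 eV

The Bohr energies scale as Z², so for Z = 4: E_n = −217.6/n² eV.
E_6 = −217.6/36 = −6.044 eV and E_2 = −217.6/4 = −54.40 eV.
The photon energy is |E_6 − E_2| = 48.36 eV.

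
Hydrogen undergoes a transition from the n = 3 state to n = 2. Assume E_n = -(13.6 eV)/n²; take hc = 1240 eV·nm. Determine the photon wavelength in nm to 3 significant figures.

656 nm

ΔE = 13.60 × (1/2² − 1/3²) = 13.60 × 0.1389 = 1.889 eV.
λ = hc/ΔE = 1240 / 1.889 = 656 nm.
This line belongs to the Balmer series.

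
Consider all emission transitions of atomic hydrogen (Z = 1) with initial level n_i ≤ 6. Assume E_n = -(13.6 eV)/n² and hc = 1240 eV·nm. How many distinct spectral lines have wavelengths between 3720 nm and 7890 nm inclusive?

Enumerate all n_i → n_f pairs with 1 ≤ n_f < n_i ≤ 6 and compute λ = 1240 / [13.6·1·(1/n_f² − 1/n_i²)].
Lines falling in [3720, 7890] nm: 5→4 (4052 nm), 6→5 (7460 nm).

2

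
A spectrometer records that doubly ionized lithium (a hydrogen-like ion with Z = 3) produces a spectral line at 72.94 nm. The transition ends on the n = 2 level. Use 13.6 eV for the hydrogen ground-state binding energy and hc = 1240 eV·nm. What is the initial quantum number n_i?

The photon energy is ΔE = hc/λ = 1240 / 72.94 = 17.00 eV.
With Z = 3, ΔE = 122.4 × (1/n_f² − 1/n_i²), so 1/n_f² − 1/n_i² = 0.1389.
With n_f = 2: 1/n_i² = 1/4 − 0.1389 = 0.1111, so n_i ≈ 3.00.

n_i = 3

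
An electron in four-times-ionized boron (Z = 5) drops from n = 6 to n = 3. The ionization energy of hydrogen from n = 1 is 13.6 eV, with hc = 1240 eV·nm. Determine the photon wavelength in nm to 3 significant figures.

For Z = 5 the level energies scale as Z², so the effective Rydberg energy is 13.6 × 25 = 340.0 eV.
ΔE = 340.0 × (1/3² − 1/6²) = 340.0 × 0.08333 = 28.33 eV.
λ = hc/ΔE = 1240 / 28.33 = 43.8 nm.

43.8 nm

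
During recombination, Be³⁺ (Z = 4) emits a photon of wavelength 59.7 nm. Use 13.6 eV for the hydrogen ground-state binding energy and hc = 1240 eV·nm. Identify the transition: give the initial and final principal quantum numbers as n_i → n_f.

n_i = 8, n_f = 3

The photon energy is ΔE = hc/λ = 1240 / 59.7 = 20.77 eV.
With Z = 4, ΔE = 217.6 × (1/n_f² − 1/n_i²), so 1/n_f² − 1/n_i² = 0.09545.
Trying n_f = 3 gives 1/n_i² = 0.01566, i.e. n_i ≈ 8; this pair matches.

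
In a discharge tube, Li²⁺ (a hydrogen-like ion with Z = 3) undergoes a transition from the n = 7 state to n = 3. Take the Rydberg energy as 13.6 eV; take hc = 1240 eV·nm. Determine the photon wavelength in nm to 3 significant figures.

For Z = 3 the level energies scale as Z², so the effective Rydberg energy is 13.6 × 9 = 122.4 eV.
ΔE = 122.4 × (1/3² − 1/7²) = 122.4 × 0.09070 = 11.10 eV.
λ = hc/ΔE = 1240 / 11.10 = 112 nm.

112 nm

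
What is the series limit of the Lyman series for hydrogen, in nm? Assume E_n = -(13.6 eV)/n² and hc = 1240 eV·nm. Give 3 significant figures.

The Lyman series has lower level n_f = 1; the series limit corresponds to n_i → ∞.
ΔE_max = 13.6 × 1 / 1² = 13.60 eV.
λ_min = 1240 / 13.60 = 91.2 nm.

91.2 nm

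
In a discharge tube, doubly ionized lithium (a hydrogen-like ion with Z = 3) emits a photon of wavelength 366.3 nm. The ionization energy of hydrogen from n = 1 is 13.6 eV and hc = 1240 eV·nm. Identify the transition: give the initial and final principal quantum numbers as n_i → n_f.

n_i = 9, n_f = 5

The photon energy is ΔE = hc/λ = 1240 / 366.3 = 3.385 eV.
With Z = 3, ΔE = 122.4 × (1/n_f² − 1/n_i²), so 1/n_f² − 1/n_i² = 0.02766.
Trying n_f = 5 gives 1/n_i² = 0.01234, i.e. n_i ≈ 9; this pair matches.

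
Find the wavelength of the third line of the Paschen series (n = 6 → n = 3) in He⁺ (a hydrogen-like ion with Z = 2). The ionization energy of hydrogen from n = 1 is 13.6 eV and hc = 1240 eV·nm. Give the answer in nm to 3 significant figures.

The Paschen series terminates on n_f = 3; the third line has n_i = 3+3 = 6.
ΔE = 54.40 × (1/3² − 1/6²) = 4.533 eV.
λ = 1240 / 4.533 = 274 nm.

274 nm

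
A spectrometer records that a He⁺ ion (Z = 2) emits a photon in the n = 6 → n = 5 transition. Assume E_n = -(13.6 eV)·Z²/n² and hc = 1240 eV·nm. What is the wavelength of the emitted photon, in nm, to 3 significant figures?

1860 nm

For Z = 2 the level energies scale as Z², so the effective Rydberg energy is 13.6 × 4 = 54.40 eV.
ΔE = 54.40 × (1/5² − 1/6²) = 54.40 × 0.01222 = 0.6649 eV.
λ = hc/ΔE = 1240 / 0.6649 = 1860 nm.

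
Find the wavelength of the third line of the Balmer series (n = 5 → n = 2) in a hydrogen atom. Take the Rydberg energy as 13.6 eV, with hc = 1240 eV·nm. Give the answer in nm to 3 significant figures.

434 nm

The Balmer series terminates on n_f = 2; the third line has n_i = 2+3 = 5.
ΔE = 13.60 × (1/2² − 1/5²) = 2.856 eV.
λ = 1240 / 2.856 = 434 nm.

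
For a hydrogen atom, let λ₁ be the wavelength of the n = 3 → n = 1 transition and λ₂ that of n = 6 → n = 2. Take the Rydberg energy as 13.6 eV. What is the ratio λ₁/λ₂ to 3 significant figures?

0.250

λ ∝ 1/ΔE ∝ 1/(1/n_f² − 1/n_i²), and the Z² and hc factors cancel in the ratio.
λ₁/λ₂ = (1/2² − 1/6²)/(1/1² − 1/3²) = 0.2222/0.8889 = 0.250.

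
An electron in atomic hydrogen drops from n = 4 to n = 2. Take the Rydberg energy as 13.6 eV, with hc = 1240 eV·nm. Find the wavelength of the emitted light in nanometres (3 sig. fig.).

ΔE = 13.60 × (1/2² − 1/4²) = 13.60 × 0.1875 = 2.550 eV.
λ = hc/ΔE = 1240 / 2.550 = 486 nm.
This line belongs to the Balmer series.

486 nm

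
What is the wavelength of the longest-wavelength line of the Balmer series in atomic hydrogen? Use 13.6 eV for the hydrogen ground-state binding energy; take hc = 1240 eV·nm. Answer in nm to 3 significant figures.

The Balmer series terminates on n_f = 2; the first line has n_i = 2+1 = 3.
ΔE = 13.60 × (1/2² − 1/3²) = 1.889 eV.
λ = 1240 / 1.889 = 656 nm.

656 nm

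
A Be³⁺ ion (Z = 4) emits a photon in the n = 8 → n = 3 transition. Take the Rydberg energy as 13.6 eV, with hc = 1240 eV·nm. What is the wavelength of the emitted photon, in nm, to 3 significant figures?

For Z = 4 the level energies scale as Z², so the effective Rydberg energy is 13.6 × 16 = 217.6 eV.
ΔE = 217.6 × (1/3² − 1/8²) = 217.6 × 0.09549 = 20.78 eV.
λ = hc/ΔE = 1240 / 20.78 = 59.7 nm.

59.7 nm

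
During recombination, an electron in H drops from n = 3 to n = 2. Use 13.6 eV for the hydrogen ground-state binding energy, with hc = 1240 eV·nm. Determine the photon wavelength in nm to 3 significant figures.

656 nm

ΔE = 13.60 × (1/2² − 1/3²) = 13.60 × 0.1389 = 1.889 eV.
λ = hc/ΔE = 1240 / 1.889 = 656 nm.
This line belongs to the Balmer series.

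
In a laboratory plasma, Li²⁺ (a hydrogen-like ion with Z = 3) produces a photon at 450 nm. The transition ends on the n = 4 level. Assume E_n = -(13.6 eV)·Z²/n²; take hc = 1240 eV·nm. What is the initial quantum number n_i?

n_i = 5

The photon energy is ΔE = hc/λ = 1240 / 450 = 2.756 eV.
With Z = 3, ΔE = 122.4 × (1/n_f² − 1/n_i²), so 1/n_f² − 1/n_i² = 0.02251.
With n_f = 4: 1/n_i² = 1/16 − 0.02251 = 0.03999, so n_i ≈ 5.00.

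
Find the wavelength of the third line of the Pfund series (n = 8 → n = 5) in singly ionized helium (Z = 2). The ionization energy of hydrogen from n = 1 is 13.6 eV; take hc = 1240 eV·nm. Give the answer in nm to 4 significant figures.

The Pfund series terminates on n_f = 5; the third line has n_i = 5+3 = 8.
ΔE = 54.40 × (1/5² − 1/8²) = 1.326 eV.
λ = 1240 / 1.326 = 935.1 nm.

935.1 nm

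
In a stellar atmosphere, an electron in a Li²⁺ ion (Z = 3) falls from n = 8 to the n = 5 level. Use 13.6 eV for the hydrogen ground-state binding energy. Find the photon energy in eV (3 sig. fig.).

The Bohr energies scale as Z², so for Z = 3: E_n = −122.4/n² eV.
E_8 = −122.4/64 = −1.913 eV and E_5 = −122.4/25 = −4.896 eV.
The photon energy is |E_8 − E_5| = 2.98 eV.

2.98 eV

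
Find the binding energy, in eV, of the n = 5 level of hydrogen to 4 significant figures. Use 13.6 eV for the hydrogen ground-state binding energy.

E_5 = −13.60/25 = −0.5440 eV, so ionization (to E = 0) requires 0.5440 eV.

0.5440 eV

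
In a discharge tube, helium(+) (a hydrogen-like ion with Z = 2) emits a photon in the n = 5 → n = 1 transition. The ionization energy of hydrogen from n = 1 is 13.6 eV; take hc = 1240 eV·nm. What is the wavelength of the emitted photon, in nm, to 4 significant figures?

23.74 nm

For Z = 2 the level energies scale as Z², so the effective Rydberg energy is 13.6 × 4 = 54.40 eV.
ΔE = 54.40 × (1/1² − 1/5²) = 54.40 × 0.9600 = 52.22 eV.
λ = hc/ΔE = 1240 / 52.22 = 23.74 nm.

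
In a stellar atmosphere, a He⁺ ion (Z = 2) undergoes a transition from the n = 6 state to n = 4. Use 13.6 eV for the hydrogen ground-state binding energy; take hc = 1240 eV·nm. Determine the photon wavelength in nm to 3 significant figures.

656 nm

For Z = 2 the level energies scale as Z², so the effective Rydberg energy is 13.6 × 4 = 54.40 eV.
ΔE = 54.40 × (1/4² − 1/6²) = 54.40 × 0.03472 = 1.889 eV.
λ = hc/ΔE = 1240 / 1.889 = 656 nm.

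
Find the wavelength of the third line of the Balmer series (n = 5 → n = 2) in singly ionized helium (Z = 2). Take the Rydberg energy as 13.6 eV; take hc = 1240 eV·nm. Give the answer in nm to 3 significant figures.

The Balmer series terminates on n_f = 2; the third line has n_i = 2+3 = 5.
ΔE = 54.40 × (1/2² − 1/5²) = 11.42 eV.
λ = 1240 / 11.42 = 109 nm.

109 nm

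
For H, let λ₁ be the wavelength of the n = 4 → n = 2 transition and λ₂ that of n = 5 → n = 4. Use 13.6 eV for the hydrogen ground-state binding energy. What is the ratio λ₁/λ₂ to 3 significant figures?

λ ∝ 1/ΔE ∝ 1/(1/n_f² − 1/n_i²), and the Z² and hc factors cancel in the ratio.
λ₁/λ₂ = (1/4² − 1/5²)/(1/2² − 1/4²) = 0.02250/0.1875 = 0.120.

0.120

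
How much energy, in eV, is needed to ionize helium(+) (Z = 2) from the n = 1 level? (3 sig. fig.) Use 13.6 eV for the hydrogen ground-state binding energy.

E_n = −13.6 Z²/n² = −54.40/n² eV for Z = 2.
E_1 = −54.40/1 = −54.4 eV, so ionization (to E = 0) requires 54.4 eV.

54.4 eV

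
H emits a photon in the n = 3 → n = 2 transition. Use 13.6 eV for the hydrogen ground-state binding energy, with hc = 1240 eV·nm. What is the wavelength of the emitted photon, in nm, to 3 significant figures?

ΔE = 13.60 × (1/2² − 1/3²) = 13.60 × 0.1389 = 1.889 eV.
λ = hc/ΔE = 1240 / 1.889 = 656 nm.
This line belongs to the Balmer series.

656 nm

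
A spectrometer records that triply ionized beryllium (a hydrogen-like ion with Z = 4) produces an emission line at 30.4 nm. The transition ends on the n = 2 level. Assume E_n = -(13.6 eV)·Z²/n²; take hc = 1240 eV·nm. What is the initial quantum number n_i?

The photon energy is ΔE = hc/λ = 1240 / 30.4 = 40.79 eV.
With Z = 4, ΔE = 217.6 × (1/n_f² − 1/n_i²), so 1/n_f² − 1/n_i² = 0.1875.
With n_f = 2: 1/n_i² = 1/4 − 0.1875 = 0.06255, so n_i ≈ 4.00.

n_i = 4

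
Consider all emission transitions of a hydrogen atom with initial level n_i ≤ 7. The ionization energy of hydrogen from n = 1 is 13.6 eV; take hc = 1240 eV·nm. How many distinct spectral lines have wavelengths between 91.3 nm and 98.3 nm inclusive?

Enumerate all n_i → n_f pairs with 1 ≤ n_f < n_i ≤ 7 and compute λ = 1240 / [13.6·1·(1/n_f² − 1/n_i²)].
Lines falling in [91.3, 98.3] nm: 7→1 (93.08 nm), 6→1 (93.78 nm), 5→1 (94.98 nm), 4→1 (97.25 nm).

4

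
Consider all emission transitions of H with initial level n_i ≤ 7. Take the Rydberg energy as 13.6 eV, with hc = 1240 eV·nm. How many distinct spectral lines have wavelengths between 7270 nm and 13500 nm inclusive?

Enumerate all n_i → n_f pairs with 1 ≤ n_f < n_i ≤ 7 and compute λ = 1240 / [13.6·1·(1/n_f² − 1/n_i²)].
Lines falling in [7270, 13500] nm: 6→5 (7460 nm), 7→6 (12370 nm).

2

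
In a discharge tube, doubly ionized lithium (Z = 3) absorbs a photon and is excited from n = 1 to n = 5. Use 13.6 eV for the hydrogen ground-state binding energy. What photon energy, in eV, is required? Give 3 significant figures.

118 eV

The Bohr energies scale as Z², so for Z = 3: E_n = −122.4/n² eV.
E_5 = −122.4/25 = −4.896 eV and E_1 = −122.4/1 = −122.4 eV.
The photon energy is |E_5 − E_1| = 118 eV.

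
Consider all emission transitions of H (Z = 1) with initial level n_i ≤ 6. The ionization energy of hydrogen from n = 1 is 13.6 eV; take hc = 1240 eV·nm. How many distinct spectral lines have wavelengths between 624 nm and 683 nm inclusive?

1

Enumerate all n_i → n_f pairs with 1 ≤ n_f < n_i ≤ 6 and compute λ = 1240 / [13.6·1·(1/n_f² − 1/n_i²)].
Lines falling in [624, 683] nm: 3→2 (656.5 nm).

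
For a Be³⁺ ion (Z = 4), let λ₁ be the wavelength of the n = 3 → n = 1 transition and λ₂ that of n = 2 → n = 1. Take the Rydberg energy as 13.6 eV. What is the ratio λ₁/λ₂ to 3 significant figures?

λ ∝ 1/ΔE ∝ 1/(1/n_f² − 1/n_i²), and the Z² and hc factors cancel in the ratio.
λ₁/λ₂ = (1/1² − 1/2²)/(1/1² − 1/3²) = 0.7500/0.8889 = 0.844.

0.844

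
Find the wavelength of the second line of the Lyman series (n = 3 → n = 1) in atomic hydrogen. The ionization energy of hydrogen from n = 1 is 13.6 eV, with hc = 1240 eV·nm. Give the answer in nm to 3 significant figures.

103 nm

The Lyman series terminates on n_f = 1; the second line has n_i = 1+2 = 3.
ΔE = 13.60 × (1/1² − 1/3²) = 12.09 eV.
λ = 1240 / 12.09 = 103 nm.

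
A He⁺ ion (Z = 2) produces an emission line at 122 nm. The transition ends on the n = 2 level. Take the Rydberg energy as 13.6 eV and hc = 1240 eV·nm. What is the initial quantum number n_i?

n_i = 4

The photon energy is ΔE = hc/λ = 1240 / 122 = 10.16 eV.
With Z = 2, ΔE = 54.40 × (1/n_f² − 1/n_i²), so 1/n_f² − 1/n_i² = 0.1868.
With n_f = 2: 1/n_i² = 1/4 − 0.1868 = 0.06316, so n_i ≈ 3.98.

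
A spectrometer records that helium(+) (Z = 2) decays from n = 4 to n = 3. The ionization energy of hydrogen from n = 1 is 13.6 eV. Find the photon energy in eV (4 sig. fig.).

2.644 eV

The Bohr energies scale as Z², so for Z = 2: E_n = −54.40/n² eV.
E_4 = −54.40/16 = −3.400 eV and E_3 = −54.40/9 = −6.044 eV.
The photon energy is |E_4 − E_3| = 2.644 eV.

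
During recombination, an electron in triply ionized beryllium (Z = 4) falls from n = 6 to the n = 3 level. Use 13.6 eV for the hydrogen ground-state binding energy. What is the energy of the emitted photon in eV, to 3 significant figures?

18.1 eV

The Bohr energies scale as Z², so for Z = 4: E_n = −217.6/n² eV.
E_6 = −217.6/36 = −6.044 eV and E_3 = −217.6/9 = −24.18 eV.
The photon energy is |E_6 − E_3| = 18.1 eV.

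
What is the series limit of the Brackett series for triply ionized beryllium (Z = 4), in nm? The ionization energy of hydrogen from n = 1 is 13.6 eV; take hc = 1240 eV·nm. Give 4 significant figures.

The Brackett series has lower level n_f = 4; the series limit corresponds to n_i → ∞.
ΔE_max = 13.6 × 16 / 4² = 13.60 eV.
λ_min = 1240 / 13.60 = 91.18 nm.

91.18 nm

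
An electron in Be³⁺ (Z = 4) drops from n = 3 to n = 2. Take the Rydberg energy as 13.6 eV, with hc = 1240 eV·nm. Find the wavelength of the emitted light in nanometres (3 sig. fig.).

For Z = 4 the level energies scale as Z², so the effective Rydberg energy is 13.6 × 16 = 217.6 eV.
ΔE = 217.6 × (1/2² − 1/3²) = 217.6 × 0.1389 = 30.22 eV.
λ = hc/ΔE = 1240 / 30.22 = 41.0 nm.

41.0 nm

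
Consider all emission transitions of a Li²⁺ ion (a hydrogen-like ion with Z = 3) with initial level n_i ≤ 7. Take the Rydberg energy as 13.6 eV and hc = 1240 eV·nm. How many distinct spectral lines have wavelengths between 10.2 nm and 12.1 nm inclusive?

5

Enumerate all n_i → n_f pairs with 1 ≤ n_f < n_i ≤ 7 and compute λ = 1240 / [13.6·9·(1/n_f² − 1/n_i²)].
Lines falling in [10.2, 12.1] nm: 7→1 (10.34 nm), 6→1 (10.42 nm), 5→1 (10.55 nm), 4→1 (10.81 nm), 3→1 (11.40 nm).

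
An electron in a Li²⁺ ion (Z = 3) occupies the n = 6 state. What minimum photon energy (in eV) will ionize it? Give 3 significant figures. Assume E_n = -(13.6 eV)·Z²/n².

E_n = −13.6 Z²/n² = −122.4/n² eV for Z = 3.
E_6 = −122.4/36 = −3.40 eV, so ionization (to E = 0) requires 3.40 eV.

3.40 eV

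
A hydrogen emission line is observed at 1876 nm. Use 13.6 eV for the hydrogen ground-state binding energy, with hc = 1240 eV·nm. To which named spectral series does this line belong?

ΔE = 1240/1876 = 0.6610 eV.
This matches 13.6 × (1/3² − 1/4²), so n_f = 3: the Paschen series.

Paschen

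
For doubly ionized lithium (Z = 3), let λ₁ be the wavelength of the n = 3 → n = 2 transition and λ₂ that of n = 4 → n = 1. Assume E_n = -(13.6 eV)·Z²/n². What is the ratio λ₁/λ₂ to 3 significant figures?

6.75

λ ∝ 1/ΔE ∝ 1/(1/n_f² − 1/n_i²), and the Z² and hc factors cancel in the ratio.
λ₁/λ₂ = (1/1² − 1/4²)/(1/2² − 1/3²) = 0.9375/0.1389 = 6.75.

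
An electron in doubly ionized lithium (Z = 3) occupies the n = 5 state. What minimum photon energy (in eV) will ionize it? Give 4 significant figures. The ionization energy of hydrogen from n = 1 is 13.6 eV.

4.896 eV

E_n = −13.6 Z²/n² = −122.4/n² eV for Z = 3.
E_5 = −122.4/25 = −4.896 eV, so ionization (to E = 0) requires 4.896 eV.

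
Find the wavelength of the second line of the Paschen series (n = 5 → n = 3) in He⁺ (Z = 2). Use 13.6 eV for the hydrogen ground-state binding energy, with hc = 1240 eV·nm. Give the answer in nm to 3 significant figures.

The Paschen series terminates on n_f = 3; the second line has n_i = 3+2 = 5.
ΔE = 54.40 × (1/3² − 1/5²) = 3.868 eV.
λ = 1240 / 3.868 = 321 nm.

321 nm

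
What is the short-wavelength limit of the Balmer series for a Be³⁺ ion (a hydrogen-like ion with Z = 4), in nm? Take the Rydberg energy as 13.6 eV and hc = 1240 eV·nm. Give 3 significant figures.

22.8 nm

The Balmer series has lower level n_f = 2; the series limit corresponds to n_i → ∞.
ΔE_max = 13.6 × 16 / 2² = 54.40 eV.
λ_min = 1240 / 54.40 = 22.8 nm.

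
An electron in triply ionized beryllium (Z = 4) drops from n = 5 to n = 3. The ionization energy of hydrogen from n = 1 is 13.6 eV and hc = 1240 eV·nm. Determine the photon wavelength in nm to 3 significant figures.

For Z = 4 the level energies scale as Z², so the effective Rydberg energy is 13.6 × 16 = 217.6 eV.
ΔE = 217.6 × (1/3² − 1/5²) = 217.6 × 0.07111 = 15.47 eV.
λ = hc/ΔE = 1240 / 15.47 = 80.1 nm.

80.1 nm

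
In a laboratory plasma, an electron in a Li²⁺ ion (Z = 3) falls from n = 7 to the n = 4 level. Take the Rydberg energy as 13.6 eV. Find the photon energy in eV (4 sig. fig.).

5.152 eV

The Bohr energies scale as Z², so for Z = 3: E_n = −122.4/n² eV.
E_7 = −122.4/49 = −2.498 eV and E_4 = −122.4/16 = −7.650 eV.
The photon energy is |E_7 − E_4| = 5.152 eV.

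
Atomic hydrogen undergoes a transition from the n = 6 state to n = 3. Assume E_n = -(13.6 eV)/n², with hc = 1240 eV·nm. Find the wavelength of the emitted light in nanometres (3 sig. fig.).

1090 nm

ΔE = 13.60 × (1/3² − 1/6²) = 13.60 × 0.08333 = 1.133 eV.
λ = hc/ΔE = 1240 / 1.133 = 1090 nm.
This line belongs to the Paschen series.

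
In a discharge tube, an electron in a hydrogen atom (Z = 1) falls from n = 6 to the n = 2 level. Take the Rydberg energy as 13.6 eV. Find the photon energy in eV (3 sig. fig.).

3.02 eV

E_6 = −13.60/36 = −0.3778 eV and E_2 = −13.60/4 = −3.400 eV.
The photon energy is |E_6 − E_2| = 3.02 eV.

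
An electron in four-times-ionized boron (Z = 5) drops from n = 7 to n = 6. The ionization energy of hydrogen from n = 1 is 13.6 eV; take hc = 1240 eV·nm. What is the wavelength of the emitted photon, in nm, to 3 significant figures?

For Z = 5 the level energies scale as Z², so the effective Rydberg energy is 13.6 × 25 = 340.0 eV.
ΔE = 340.0 × (1/6² − 1/7²) = 340.0 × 0.007370 = 2.506 eV.
λ = hc/ΔE = 1240 / 2.506 = 495 nm.

495 nm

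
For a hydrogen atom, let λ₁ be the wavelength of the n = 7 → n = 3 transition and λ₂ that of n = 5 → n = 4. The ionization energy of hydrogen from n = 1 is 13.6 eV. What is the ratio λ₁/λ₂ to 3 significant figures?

λ ∝ 1/ΔE ∝ 1/(1/n_f² − 1/n_i²), and the Z² and hc factors cancel in the ratio.
λ₁/λ₂ = (1/4² − 1/5²)/(1/3² − 1/7²) = 0.02250/0.09070 = 0.248.

0.248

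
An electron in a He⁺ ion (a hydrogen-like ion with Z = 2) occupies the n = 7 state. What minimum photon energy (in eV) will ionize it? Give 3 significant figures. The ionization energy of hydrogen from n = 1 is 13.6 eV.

E_n = −13.6 Z²/n² = −54.40/n² eV for Z = 2.
E_7 = −54.40/49 = −1.11 eV, so ionization (to E = 0) requires 1.11 eV.

1.11 eV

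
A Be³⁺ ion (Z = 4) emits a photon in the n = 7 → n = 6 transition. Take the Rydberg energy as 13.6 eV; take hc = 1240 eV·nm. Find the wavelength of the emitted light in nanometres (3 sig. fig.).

773 nm

For Z = 4 the level energies scale as Z², so the effective Rydberg energy is 13.6 × 16 = 217.6 eV.
ΔE = 217.6 × (1/6² − 1/7²) = 217.6 × 0.007370 = 1.604 eV.
λ = hc/ΔE = 1240 / 1.604 = 773 nm.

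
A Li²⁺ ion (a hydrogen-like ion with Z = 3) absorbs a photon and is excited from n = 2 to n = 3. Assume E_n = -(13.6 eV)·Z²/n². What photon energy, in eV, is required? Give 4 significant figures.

17.00 eV

The Bohr energies scale as Z², so for Z = 3: E_n = −122.4/n² eV.
E_3 = −122.4/9 = −13.60 eV and E_2 = −122.4/4 = −30.60 eV.
The photon energy is |E_3 − E_2| = 17.00 eV.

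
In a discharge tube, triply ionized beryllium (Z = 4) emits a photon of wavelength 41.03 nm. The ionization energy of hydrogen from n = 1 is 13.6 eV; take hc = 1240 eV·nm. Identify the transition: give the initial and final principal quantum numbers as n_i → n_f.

n_i = 3, n_f = 2

The photon energy is ΔE = hc/λ = 1240 / 41.03 = 30.22 eV.
With Z = 4, ΔE = 217.6 × (1/n_f² − 1/n_i²), so 1/n_f² − 1/n_i² = 0.1389.
Trying n_f = 2 gives 1/n_i² = 0.1111, i.e. n_i ≈ 3; this pair matches.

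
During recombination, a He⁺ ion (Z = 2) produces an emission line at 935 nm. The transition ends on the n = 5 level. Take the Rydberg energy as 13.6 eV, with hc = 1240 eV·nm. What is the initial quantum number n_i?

n_i = 8

The photon energy is ΔE = hc/λ = 1240 / 935 = 1.326 eV.
With Z = 2, ΔE = 54.40 × (1/n_f² − 1/n_i²), so 1/n_f² − 1/n_i² = 0.02438.
With n_f = 5: 1/n_i² = 1/25 − 0.02438 = 0.01562, so n_i ≈ 8.00.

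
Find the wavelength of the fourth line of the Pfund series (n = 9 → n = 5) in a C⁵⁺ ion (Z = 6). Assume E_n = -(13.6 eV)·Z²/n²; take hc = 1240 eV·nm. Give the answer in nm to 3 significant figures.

The Pfund series terminates on n_f = 5; the fourth line has n_i = 5+4 = 9.
ΔE = 489.6 × (1/5² − 1/9²) = 13.54 eV.
λ = 1240 / 13.54 = 91.6 nm.

91.6 nm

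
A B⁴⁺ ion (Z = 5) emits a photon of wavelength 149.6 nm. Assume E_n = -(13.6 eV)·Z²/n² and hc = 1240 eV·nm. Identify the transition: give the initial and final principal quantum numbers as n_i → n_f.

The photon energy is ΔE = hc/λ = 1240 / 149.6 = 8.289 eV.
With Z = 5, ΔE = 340.0 × (1/n_f² − 1/n_i²), so 1/n_f² − 1/n_i² = 0.02438.
Trying n_f = 5 gives 1/n_i² = 0.01562, i.e. n_i ≈ 8; this pair matches.

n_i = 8, n_f = 5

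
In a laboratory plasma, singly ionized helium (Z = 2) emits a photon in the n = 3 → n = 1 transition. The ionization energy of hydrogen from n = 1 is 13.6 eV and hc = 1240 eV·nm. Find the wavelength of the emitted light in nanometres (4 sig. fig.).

25.64 nm

For Z = 2 the level energies scale as Z², so the effective Rydberg energy is 13.6 × 4 = 54.40 eV.
ΔE = 54.40 × (1/1² − 1/3²) = 54.40 × 0.8889 = 48.36 eV.
λ = hc/ΔE = 1240 / 48.36 = 25.64 nm.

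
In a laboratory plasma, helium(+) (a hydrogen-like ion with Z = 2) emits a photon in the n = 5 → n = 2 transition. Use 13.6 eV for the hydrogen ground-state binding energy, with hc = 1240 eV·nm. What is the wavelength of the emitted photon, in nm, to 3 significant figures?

109 nm

For Z = 2 the level energies scale as Z², so the effective Rydberg energy is 13.6 × 4 = 54.40 eV.
ΔE = 54.40 × (1/2² − 1/5²) = 54.40 × 0.2100 = 11.42 eV.
λ = hc/ΔE = 1240 / 11.42 = 109 nm.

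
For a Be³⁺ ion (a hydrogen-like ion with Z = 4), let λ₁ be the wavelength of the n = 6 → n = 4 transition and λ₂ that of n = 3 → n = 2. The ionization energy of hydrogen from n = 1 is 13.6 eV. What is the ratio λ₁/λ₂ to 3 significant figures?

λ ∝ 1/ΔE ∝ 1/(1/n_f² − 1/n_i²), and the Z² and hc factors cancel in the ratio.
λ₁/λ₂ = (1/2² − 1/3²)/(1/4² − 1/6²) = 0.1389/0.03472 = 4.00.

4.00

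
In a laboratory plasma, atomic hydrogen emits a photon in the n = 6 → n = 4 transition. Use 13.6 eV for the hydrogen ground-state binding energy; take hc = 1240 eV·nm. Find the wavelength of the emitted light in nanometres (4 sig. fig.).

2626 nm

ΔE = 13.60 × (1/4² − 1/6²) = 13.60 × 0.03472 = 0.4722 eV.
λ = hc/ΔE = 1240 / 0.4722 = 2626 nm.
This line belongs to the Brackett series.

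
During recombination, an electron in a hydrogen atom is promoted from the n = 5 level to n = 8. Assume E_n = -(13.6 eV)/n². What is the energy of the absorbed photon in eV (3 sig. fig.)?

E_8 = −13.60/64 = −0.2125 eV and E_5 = −13.60/25 = −0.5440 eV.
The photon energy is |E_8 − E_5| = 0.332 eV.

0.332 eV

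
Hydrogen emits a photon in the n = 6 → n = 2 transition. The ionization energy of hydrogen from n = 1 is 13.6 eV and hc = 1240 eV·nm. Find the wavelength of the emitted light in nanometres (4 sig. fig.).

410.3 nm

ΔE = 13.60 × (1/2² − 1/6²) = 13.60 × 0.2222 = 3.022 eV.
λ = hc/ΔE = 1240 / 3.022 = 410.3 nm.
This line belongs to the Balmer series.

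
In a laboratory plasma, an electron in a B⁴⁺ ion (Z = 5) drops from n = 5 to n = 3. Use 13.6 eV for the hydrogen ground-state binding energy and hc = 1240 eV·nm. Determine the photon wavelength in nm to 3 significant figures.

For Z = 5 the level energies scale as Z², so the effective Rydberg energy is 13.6 × 25 = 340.0 eV.
ΔE = 340.0 × (1/3² − 1/5²) = 340.0 × 0.07111 = 24.18 eV.
λ = hc/ΔE = 1240 / 24.18 = 51.3 nm.

51.3 nm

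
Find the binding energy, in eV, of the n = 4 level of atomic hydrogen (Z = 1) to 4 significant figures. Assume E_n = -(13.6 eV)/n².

0.8500 eV

E_4 = −13.60/16 = −0.8500 eV, so ionization (to E = 0) requires 0.8500 eV.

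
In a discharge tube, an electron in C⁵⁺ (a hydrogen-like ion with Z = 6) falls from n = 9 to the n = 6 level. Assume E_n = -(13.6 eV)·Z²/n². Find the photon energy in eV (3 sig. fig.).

The Bohr energies scale as Z², so for Z = 6: E_n = −489.6/n² eV.
E_9 = −489.6/81 = −6.044 eV and E_6 = −489.6/36 = −13.60 eV.
The photon energy is |E_9 − E_6| = 7.56 eV.

7.56 eV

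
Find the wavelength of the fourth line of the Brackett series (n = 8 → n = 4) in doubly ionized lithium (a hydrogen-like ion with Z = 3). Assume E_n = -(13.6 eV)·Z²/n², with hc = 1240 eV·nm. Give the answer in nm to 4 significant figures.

The Brackett series terminates on n_f = 4; the fourth line has n_i = 4+4 = 8.
ΔE = 122.4 × (1/4² − 1/8²) = 5.738 eV.
λ = 1240 / 5.738 = 216.1 nm.

216.1 nm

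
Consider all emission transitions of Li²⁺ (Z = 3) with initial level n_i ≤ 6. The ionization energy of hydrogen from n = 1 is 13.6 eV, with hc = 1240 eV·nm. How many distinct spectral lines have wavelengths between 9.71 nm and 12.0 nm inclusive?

4

Enumerate all n_i → n_f pairs with 1 ≤ n_f < n_i ≤ 6 and compute λ = 1240 / [13.6·9·(1/n_f² − 1/n_i²)].
Lines falling in [9.71, 12.0] nm: 6→1 (10.42 nm), 5→1 (10.55 nm), 4→1 (10.81 nm), 3→1 (11.40 nm).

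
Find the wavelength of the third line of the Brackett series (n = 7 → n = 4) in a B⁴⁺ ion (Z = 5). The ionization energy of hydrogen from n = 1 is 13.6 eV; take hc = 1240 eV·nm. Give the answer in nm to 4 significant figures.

86.65 nm

The Brackett series terminates on n_f = 4; the third line has n_i = 4+3 = 7.
ΔE = 340.0 × (1/4² − 1/7²) = 14.31 eV.
λ = 1240 / 14.31 = 86.65 nm.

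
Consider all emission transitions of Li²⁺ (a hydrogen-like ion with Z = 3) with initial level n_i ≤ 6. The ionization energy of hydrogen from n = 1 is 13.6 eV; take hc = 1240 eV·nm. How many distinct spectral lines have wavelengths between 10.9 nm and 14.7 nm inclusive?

Enumerate all n_i → n_f pairs with 1 ≤ n_f < n_i ≤ 6 and compute λ = 1240 / [13.6·9·(1/n_f² − 1/n_i²)].
Lines falling in [10.9, 14.7] nm: 3→1 (11.40 nm), 2→1 (13.51 nm).

2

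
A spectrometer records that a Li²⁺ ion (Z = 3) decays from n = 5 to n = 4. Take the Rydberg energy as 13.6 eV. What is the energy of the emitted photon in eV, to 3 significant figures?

The Bohr energies scale as Z², so for Z = 3: E_n = −122.4/n² eV.
E_5 = −122.4/25 = −4.896 eV and E_4 = −122.4/16 = −7.650 eV.
The photon energy is |E_5 − E_4| = 2.75 eV.

2.75 eV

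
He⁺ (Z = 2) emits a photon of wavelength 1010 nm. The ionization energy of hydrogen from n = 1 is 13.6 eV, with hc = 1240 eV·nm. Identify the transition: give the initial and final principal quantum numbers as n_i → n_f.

The photon energy is ΔE = hc/λ = 1240 / 1010 = 1.228 eV.
With Z = 2, ΔE = 54.40 × (1/n_f² − 1/n_i²), so 1/n_f² − 1/n_i² = 0.02257.
Trying n_f = 4 gives 1/n_i² = 0.03993, i.e. n_i ≈ 5; this pair matches.

n_i = 5, n_f = 4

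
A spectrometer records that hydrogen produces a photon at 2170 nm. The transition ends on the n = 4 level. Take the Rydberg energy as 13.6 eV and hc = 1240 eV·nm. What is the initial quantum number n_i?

n_i = 7

The photon energy is ΔE = hc/λ = 1240 / 2170 = 0.5714 eV.
With Z = 1, ΔE = 13.60 × (1/n_f² − 1/n_i²), so 1/n_f² − 1/n_i² = 0.04202.
With n_f = 4: 1/n_i² = 1/16 − 0.04202 = 0.02048, so n_i ≈ 6.99.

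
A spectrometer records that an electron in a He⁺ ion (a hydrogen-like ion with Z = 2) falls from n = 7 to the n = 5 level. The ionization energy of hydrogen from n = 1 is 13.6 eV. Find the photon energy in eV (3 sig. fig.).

The Bohr energies scale as Z², so for Z = 2: E_n = −54.40/n² eV.
E_7 = −54.40/49 = −1.110 eV and E_5 = −54.40/25 = −2.176 eV.
The photon energy is |E_7 − E_5| = 1.07 eV.

1.07 eV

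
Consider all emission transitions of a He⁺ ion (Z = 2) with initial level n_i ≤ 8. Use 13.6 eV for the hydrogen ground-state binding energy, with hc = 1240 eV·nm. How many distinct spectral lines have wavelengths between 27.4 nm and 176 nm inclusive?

7

Enumerate all n_i → n_f pairs with 1 ≤ n_f < n_i ≤ 8 and compute λ = 1240 / [13.6·4·(1/n_f² − 1/n_i²)].
Lines falling in [27.4, 176] nm: 2→1 (30.39 nm), 8→2 (97.25 nm), 7→2 (99.28 nm), 6→2 (102.6 nm), 5→2 (108.5 nm), 4→2 (121.6 nm), 3→2 (164.1 nm).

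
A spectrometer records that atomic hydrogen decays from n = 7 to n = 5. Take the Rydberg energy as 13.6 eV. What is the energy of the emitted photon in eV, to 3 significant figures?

0.266 eV

E_7 = −13.60/49 = −0.2776 eV and E_5 = −13.60/25 = −0.5440 eV.
The photon energy is |E_7 − E_5| = 0.266 eV.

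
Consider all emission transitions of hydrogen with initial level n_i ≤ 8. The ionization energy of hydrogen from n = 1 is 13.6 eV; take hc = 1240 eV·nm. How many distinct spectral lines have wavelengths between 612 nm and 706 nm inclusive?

Enumerate all n_i → n_f pairs with 1 ≤ n_f < n_i ≤ 8 and compute λ = 1240 / [13.6·1·(1/n_f² − 1/n_i²)].
Lines falling in [612, 706] nm: 3→2 (656.5 nm).

1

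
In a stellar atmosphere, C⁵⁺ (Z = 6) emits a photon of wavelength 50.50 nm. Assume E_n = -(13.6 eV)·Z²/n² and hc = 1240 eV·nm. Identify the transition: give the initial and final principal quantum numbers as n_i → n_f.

The photon energy is ΔE = hc/λ = 1240 / 50.50 = 24.55 eV.
With Z = 6, ΔE = 489.6 × (1/n_f² − 1/n_i²), so 1/n_f² − 1/n_i² = 0.05015.
Trying n_f = 4 gives 1/n_i² = 0.01235, i.e. n_i ≈ 9; this pair matches.

n_i = 9, n_f = 4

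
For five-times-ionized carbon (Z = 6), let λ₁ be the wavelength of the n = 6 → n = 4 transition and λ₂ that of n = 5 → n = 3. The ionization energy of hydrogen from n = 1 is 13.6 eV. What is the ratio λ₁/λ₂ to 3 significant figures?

2.05

λ ∝ 1/ΔE ∝ 1/(1/n_f² − 1/n_i²), and the Z² and hc factors cancel in the ratio.
λ₁/λ₂ = (1/3² − 1/5²)/(1/4² − 1/6²) = 0.07111/0.03472 = 2.05.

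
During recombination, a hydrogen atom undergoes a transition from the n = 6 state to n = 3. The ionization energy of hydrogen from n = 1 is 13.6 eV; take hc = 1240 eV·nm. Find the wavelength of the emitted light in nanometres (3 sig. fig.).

1090 nm

ΔE = 13.60 × (1/3² − 1/6²) = 13.60 × 0.08333 = 1.133 eV.
λ = hc/ΔE = 1240 / 1.133 = 1090 nm.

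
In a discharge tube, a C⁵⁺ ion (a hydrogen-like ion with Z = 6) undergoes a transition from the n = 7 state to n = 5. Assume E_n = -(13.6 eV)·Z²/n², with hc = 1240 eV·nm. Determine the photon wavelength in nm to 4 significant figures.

For Z = 6 the level energies scale as Z², so the effective Rydberg energy is 13.6 × 36 = 489.6 eV.
ΔE = 489.6 × (1/5² − 1/7²) = 489.6 × 0.01959 = 9.592 eV.
λ = hc/ΔE = 1240 / 9.592 = 129.3 nm.

129.3 nm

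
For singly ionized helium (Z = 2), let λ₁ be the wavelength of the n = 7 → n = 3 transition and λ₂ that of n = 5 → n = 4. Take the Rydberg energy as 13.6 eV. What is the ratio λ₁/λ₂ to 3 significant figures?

0.248

λ ∝ 1/ΔE ∝ 1/(1/n_f² − 1/n_i²), and the Z² and hc factors cancel in the ratio.
λ₁/λ₂ = (1/4² − 1/5²)/(1/3² − 1/7²) = 0.02250/0.09070 = 0.248.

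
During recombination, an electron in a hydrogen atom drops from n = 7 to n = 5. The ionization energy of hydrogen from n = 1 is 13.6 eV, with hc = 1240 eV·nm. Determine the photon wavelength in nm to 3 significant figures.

ΔE = 13.60 × (1/5² − 1/7²) = 13.60 × 0.01959 = 0.2664 eV.
λ = hc/ΔE = 1240 / 0.2664 = 4650 nm.
This line belongs to the Pfund series.

4650 nm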